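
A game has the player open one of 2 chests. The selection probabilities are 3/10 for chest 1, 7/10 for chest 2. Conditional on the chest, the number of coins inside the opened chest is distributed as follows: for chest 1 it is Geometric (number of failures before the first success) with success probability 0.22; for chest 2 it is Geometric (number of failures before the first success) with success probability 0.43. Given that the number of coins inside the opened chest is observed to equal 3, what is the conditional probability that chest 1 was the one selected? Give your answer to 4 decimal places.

Likelihoods P(X=3 | ·): 1: 0.104401; 2: 0.079633.
Posterior ∝ prior × likelihood. Numerator for 1: 0.3·0.104401 = 0.0313204.
Normalizing constant: 0.3·0.104401 + 0.7·0.079633 = 0.0870635.
P(1 | observation) = 0.0313204 / 0.0870635 = 0.359742.

0.3597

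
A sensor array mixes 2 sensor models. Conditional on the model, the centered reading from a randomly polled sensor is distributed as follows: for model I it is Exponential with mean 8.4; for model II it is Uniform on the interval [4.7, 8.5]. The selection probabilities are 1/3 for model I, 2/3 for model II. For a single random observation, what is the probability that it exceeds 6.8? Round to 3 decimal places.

Conditional on each model, P(X > 6.8): I: 0.44507; II: 0.447368.
By total probability, P(X > 6.8) = 0.333333·0.44507 + 0.666667·0.447368 = 0.446602.

0.447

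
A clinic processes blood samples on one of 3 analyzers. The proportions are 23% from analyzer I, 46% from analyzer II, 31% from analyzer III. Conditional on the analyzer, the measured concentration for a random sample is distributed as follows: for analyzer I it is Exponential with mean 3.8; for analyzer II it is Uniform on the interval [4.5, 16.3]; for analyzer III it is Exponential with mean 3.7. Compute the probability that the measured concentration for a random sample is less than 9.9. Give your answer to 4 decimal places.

Conditional on each analyzer, P(X < 9.9): I: 0.926116; II: 0.457627; III: 0.93114.
By total probability, P(X < 9.9) = 0.23·0.926116 + 0.46·0.457627 + 0.31·0.93114 = 0.712169.

0.7122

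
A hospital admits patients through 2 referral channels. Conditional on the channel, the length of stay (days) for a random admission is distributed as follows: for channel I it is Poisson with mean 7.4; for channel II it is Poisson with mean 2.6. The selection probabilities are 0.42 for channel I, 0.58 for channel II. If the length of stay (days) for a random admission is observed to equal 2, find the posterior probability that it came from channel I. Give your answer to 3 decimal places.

Likelihoods P(X=2 | ·): I: 0.0167361; II: 0.251045.
Posterior ∝ prior × likelihood. Numerator for I: 0.42·0.0167361 = 0.00702916.
Normalizing constant: 0.42·0.0167361 + 0.58·0.251045 = 0.152635.
P(I | observation) = 0.00702916 / 0.152635 = 0.0460521.

0.046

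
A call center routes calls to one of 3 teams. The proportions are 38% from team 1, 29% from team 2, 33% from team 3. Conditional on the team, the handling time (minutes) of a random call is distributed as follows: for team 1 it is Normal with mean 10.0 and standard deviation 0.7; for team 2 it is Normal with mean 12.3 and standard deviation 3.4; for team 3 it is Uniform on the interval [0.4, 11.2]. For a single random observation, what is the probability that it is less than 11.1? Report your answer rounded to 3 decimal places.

Conditional on each team, P(X < 11.1): 1: 0.941958; 2: 0.362066; 3: 0.990741.
By total probability, P(X < 11.1) = 0.38·0.941958 + 0.29·0.362066 + 0.33·0.990741 = 0.789888.

0.790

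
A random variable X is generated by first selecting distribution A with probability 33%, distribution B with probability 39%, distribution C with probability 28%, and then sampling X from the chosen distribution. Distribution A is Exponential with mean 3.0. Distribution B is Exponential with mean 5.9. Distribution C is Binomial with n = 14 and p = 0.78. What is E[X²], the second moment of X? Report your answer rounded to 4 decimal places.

67.1535

For each component E[X²] = Var + (mean)², giving A: 18; B: 69.62; C: 121.649.
Overall E[X²] = 0.33·18 + 0.39·69.62 + 0.28·121.649 = 67.1535.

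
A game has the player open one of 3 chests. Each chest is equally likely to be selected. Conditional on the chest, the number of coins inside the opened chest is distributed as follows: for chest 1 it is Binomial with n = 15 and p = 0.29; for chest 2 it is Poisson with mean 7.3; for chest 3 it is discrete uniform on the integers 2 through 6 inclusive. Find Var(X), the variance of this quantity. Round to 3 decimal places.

6.320

Per component, 1: μ=4.35, E[X²]=22.011; 2: μ=7.3, E[X²]=60.59; 3: μ=4, E[X²]=18.
E[X] = 0.333333·4.35 + 0.333333·7.3 + 0.333333·4 = 5.21667.
E[X²] = 0.333333·22.011 + 0.333333·60.59 + 0.333333·18 = 33.5337.
Var(X) = E[X²] − (E[X])² = 33.5337 − 27.2136 = 6.32006.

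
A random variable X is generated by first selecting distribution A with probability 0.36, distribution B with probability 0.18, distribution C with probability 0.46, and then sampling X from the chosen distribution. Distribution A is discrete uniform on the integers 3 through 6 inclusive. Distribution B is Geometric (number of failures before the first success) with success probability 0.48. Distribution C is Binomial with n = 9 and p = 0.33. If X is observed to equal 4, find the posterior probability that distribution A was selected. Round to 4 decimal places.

Likelihoods P(X=4 | ·): A: 0.25; B: 0.0350958; C: 0.201744.
Posterior ∝ prior × likelihood. Numerator for A: 0.36·0.25 = 0.09.
Normalizing constant: 0.36·0.25 + 0.18·0.0350958 + 0.46·0.201744 = 0.189119.
P(A | observation) = 0.09 / 0.189119 = 0.47589.

0.4759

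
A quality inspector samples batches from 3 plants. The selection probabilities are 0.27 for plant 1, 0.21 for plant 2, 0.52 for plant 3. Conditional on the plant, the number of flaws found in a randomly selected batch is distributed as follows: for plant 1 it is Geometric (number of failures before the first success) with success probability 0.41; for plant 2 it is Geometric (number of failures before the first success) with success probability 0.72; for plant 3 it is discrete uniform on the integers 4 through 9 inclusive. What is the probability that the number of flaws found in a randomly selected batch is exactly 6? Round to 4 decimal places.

0.0914

Conditional on each plant, P(X = 6): 1: 0.017294; 2: 0.000346961; 3: 0.166667.
By total probability, P(X = 6) = 0.27·0.017294 + 0.21·0.000346961 + 0.52·0.166667 = 0.0914089.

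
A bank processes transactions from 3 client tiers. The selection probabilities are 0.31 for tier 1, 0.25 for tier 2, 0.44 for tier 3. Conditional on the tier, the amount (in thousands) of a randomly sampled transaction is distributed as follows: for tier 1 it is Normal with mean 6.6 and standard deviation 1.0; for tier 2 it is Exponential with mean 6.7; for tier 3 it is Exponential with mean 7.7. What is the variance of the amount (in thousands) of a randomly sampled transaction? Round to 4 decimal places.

37.8959

Per component, 1: μ=6.6, E[X²]=44.56; 2: μ=6.7, E[X²]=89.78; 3: μ=7.7, E[X²]=118.58.
E[X] = 0.31·6.6 + 0.25·6.7 + 0.44·7.7 = 7.109.
E[X²] = 0.31·44.56 + 0.25·89.78 + 0.44·118.58 = 88.4338.
Var(X) = E[X²] − (E[X])² = 88.4338 − 50.5379 = 37.8959.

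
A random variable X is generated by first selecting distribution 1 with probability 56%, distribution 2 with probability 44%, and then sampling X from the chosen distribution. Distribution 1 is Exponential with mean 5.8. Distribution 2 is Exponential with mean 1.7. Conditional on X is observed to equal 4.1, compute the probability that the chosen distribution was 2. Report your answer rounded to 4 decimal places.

0.3277

Likelihoods f(4.1 | ·): 1: 0.0850297; 2: 0.0527394.
Posterior ∝ prior × likelihood. Numerator for 2: 0.44·0.0527394 = 0.0232053.
Normalizing constant: 0.56·0.0850297 + 0.44·0.0527394 = 0.070822.
P(2 | observation) = 0.0232053 / 0.070822 = 0.327657.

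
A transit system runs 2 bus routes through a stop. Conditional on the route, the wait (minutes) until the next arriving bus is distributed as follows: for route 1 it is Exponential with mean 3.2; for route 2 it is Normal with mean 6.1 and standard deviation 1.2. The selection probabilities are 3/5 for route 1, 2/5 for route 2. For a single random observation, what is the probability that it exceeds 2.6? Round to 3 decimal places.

0.666

Conditional on each route, P(X > 2.6): 1: 0.443747; 2: 0.998231.
By total probability, P(X > 2.6) = 0.6·0.443747 + 0.4·0.998231 = 0.665541.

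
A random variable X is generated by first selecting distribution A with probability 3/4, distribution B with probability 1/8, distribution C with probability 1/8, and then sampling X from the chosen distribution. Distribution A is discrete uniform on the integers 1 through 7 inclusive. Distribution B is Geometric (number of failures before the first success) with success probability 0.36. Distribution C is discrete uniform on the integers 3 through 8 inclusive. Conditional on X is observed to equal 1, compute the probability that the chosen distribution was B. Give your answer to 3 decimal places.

Likelihoods P(X=1 | ·): A: 0.142857; B: 0.2304; C: 0.
Posterior ∝ prior × likelihood. Numerator for B: 0.125·0.2304 = 0.0288.
Normalizing constant: 0.75·0.142857 + 0.125·0.2304 + 0.125·0 = 0.135943.
P(B | observation) = 0.0288 / 0.135943 = 0.211854.

0.212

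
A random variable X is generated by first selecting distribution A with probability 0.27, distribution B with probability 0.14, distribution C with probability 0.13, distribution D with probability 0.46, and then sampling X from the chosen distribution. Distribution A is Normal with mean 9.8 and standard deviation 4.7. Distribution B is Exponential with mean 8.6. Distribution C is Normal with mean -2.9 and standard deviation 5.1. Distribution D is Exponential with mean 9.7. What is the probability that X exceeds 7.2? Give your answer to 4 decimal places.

0.4744

Conditional on each component, P(X > 7.2): A: 0.709934; B: 0.432917; C: 0.0238297; D: 0.476033.
By total probability, P(X > 7.2) = 0.27·0.709934 + 0.14·0.432917 + 0.13·0.0238297 + 0.46·0.476033 = 0.474364.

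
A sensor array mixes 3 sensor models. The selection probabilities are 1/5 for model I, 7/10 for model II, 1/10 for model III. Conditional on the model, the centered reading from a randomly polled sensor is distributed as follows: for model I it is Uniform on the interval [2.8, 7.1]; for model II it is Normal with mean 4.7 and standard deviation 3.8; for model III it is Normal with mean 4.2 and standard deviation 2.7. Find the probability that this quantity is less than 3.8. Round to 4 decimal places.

Conditional on each model, P(X < 3.8): I: 0.232558; II: 0.40639; III: 0.441113.
By total probability, P(X < 3.8) = 0.2·0.232558 + 0.7·0.40639 + 0.1·0.441113 = 0.375096.

0.3751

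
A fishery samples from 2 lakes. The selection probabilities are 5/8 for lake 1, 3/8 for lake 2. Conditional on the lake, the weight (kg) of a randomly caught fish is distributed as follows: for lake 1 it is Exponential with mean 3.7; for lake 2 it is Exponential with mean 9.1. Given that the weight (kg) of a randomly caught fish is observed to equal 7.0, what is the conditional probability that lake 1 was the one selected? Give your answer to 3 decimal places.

0.572

Likelihoods f(7.0 | ·): 1: 0.040753; 2: 0.0509197.
Posterior ∝ prior × likelihood. Numerator for 1: 0.625·0.040753 = 0.0254707.
Normalizing constant: 0.625·0.040753 + 0.375·0.0509197 = 0.0445655.
P(1 | observation) = 0.0254707 / 0.0445655 = 0.571532.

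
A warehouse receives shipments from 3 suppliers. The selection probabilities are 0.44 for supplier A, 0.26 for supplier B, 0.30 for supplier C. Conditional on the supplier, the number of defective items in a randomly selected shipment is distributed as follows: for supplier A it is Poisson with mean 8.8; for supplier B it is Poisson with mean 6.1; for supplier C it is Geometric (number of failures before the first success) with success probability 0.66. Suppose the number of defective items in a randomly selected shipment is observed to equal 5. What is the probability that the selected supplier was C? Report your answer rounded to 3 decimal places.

Likelihoods P(X=5 | ·): A: 0.0662889; B: 0.15786; C: 0.00299874.
Posterior ∝ prior × likelihood. Numerator for C: 0.3·0.00299874 = 0.000899621.
Normalizing constant: 0.44·0.0662889 + 0.26·0.15786 + 0.3·0.00299874 = 0.0711103.
P(C | observation) = 0.000899621 / 0.0711103 = 0.0126511.

0.013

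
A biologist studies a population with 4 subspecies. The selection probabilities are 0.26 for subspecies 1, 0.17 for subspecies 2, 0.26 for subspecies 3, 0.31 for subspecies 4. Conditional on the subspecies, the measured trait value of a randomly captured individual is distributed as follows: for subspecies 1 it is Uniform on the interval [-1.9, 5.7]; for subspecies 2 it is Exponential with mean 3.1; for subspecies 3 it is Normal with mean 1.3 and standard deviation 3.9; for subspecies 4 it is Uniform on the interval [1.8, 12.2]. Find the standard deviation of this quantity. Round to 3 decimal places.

Per component, 1: μ=1.9, E[X²]=8.42333; 2: μ=3.1, E[X²]=19.22; 3: μ=1.3, E[X²]=16.9; 4: μ=7, E[X²]=58.0133.
E[X] = 0.26·1.9 + 0.17·3.1 + 0.26·1.3 + 0.31·7 = 3.529.
E[X²] = 0.26·8.42333 + 0.17·19.22 + 0.26·16.9 + 0.31·58.0133 = 27.8356.
Var(X) = E[X²] − (E[X])² = 27.8356 − 12.4538 = 15.3818.
SD(X) = √15.3818 = 3.92196.

3.922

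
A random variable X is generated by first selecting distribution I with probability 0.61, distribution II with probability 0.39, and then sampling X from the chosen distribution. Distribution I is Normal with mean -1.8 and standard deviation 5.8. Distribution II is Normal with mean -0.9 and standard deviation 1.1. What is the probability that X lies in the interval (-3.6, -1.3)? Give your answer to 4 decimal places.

Conditional on each component, P(-3.6 < X < -1.3): I: 0.1562; II: 0.351012.
By total probability, P(-3.6 < X < -1.3) = 0.61·0.1562 + 0.39·0.351012 = 0.232176.

0.2322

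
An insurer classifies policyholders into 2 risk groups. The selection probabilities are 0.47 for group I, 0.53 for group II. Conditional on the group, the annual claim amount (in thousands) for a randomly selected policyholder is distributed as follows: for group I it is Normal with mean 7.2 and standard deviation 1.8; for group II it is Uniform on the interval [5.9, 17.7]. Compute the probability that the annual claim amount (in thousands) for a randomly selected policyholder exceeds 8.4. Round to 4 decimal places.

Conditional on each group, P(X > 8.4): I: 0.252493; II: 0.788136.
By total probability, P(X > 8.4) = 0.47·0.252493 + 0.53·0.788136 = 0.536383.

0.5364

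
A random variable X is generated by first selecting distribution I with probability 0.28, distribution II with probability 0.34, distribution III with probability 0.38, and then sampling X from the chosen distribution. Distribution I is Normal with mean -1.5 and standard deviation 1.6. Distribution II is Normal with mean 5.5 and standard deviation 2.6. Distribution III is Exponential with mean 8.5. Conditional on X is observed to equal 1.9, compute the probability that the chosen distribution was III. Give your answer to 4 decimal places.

Likelihoods f(1.9 | ·): I: 0.0260756; II: 0.0588343; III: 0.0940813.
Posterior ∝ prior × likelihood. Numerator for III: 0.38·0.0940813 = 0.0357509.
Normalizing constant: 0.28·0.0260756 + 0.34·0.0588343 + 0.38·0.0940813 = 0.0630558.
P(III | observation) = 0.0357509 / 0.0630558 = 0.566973.

0.5670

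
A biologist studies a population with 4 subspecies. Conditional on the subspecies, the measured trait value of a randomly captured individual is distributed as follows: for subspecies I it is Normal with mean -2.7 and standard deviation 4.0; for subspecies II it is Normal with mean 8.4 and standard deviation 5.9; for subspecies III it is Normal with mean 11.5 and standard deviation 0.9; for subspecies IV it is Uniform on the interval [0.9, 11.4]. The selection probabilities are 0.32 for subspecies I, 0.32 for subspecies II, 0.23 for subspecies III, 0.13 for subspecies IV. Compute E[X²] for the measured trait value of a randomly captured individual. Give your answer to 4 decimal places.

For each component E[X²] = Var + (mean)², giving I: 23.29; II: 105.37; III: 133.06; IV: 47.01.
Overall E[X²] = 0.32·23.29 + 0.32·105.37 + 0.23·133.06 + 0.13·47.01 = 77.8863.

77.8863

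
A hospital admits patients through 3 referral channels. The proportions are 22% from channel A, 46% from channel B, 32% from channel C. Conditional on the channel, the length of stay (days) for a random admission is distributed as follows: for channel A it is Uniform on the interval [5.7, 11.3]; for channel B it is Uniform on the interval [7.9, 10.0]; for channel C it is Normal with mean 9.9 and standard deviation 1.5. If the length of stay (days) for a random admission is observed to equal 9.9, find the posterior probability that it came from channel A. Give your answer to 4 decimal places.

0.1144

Likelihoods f(9.9 | ·): A: 0.178571; B: 0.47619; C: 0.265962.
Posterior ∝ prior × likelihood. Numerator for A: 0.22·0.178571 = 0.0392857.
Normalizing constant: 0.22·0.178571 + 0.46·0.47619 + 0.32·0.265962 = 0.343441.
P(A | observation) = 0.0392857 / 0.343441 = 0.114389.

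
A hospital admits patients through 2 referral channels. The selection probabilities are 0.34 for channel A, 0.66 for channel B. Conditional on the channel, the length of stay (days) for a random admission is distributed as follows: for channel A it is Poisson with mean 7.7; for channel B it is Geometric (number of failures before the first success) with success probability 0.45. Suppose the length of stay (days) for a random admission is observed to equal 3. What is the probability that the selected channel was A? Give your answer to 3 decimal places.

Likelihoods P(X=3 | ·): A: 0.0344551; B: 0.0748688.
Posterior ∝ prior × likelihood. Numerator for A: 0.34·0.0344551 = 0.0117147.
Normalizing constant: 0.34·0.0344551 + 0.66·0.0748688 = 0.0611281.
P(A | observation) = 0.0117147 / 0.0611281 = 0.191642.

0.192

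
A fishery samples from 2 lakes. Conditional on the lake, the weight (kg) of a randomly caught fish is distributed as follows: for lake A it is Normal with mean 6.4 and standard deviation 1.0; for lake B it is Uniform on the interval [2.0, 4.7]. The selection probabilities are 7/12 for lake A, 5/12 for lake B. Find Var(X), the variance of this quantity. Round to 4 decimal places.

Per component, A: μ=6.4, E[X²]=41.96; B: μ=3.35, E[X²]=11.83.
E[X] = 0.583333·6.4 + 0.416667·3.35 = 5.12917.
E[X²] = 0.583333·41.96 + 0.416667·11.83 = 29.4058.
Var(X) = E[X²] − (E[X])² = 29.4058 − 26.3084 = 3.09748.

3.0975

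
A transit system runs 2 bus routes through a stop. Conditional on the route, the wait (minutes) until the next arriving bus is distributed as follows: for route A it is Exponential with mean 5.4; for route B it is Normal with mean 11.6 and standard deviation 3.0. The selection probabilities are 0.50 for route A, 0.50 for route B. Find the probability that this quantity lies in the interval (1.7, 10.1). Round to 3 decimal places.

Conditional on each route, P(1.7 < X < 10.1): A: 0.575857; B: 0.308054.
By total probability, P(1.7 < X < 10.1) = 0.5·0.575857 + 0.5·0.308054 = 0.441956.

0.442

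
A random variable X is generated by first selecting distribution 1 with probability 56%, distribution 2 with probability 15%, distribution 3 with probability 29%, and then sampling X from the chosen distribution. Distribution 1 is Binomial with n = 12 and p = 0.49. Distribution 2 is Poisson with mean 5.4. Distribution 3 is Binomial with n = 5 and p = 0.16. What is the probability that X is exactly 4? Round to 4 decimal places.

Conditional on each component, P(X = 4): 1: 0.130602; 2: 0.16002; 3: 0.00275251.
By total probability, P(X = 4) = 0.56·0.130602 + 0.15·0.16002 + 0.29·0.00275251 = 0.0979385.

0.0979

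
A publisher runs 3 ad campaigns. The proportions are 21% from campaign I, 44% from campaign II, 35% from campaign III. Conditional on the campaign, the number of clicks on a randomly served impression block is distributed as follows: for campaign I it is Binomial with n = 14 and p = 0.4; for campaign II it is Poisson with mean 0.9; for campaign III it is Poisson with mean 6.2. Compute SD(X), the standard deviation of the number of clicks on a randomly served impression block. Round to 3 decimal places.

3.109

Per component, I: μ=5.6, E[X²]=34.72; II: μ=0.9, E[X²]=1.71; III: μ=6.2, E[X²]=44.64.
E[X] = 0.21·5.6 + 0.44·0.9 + 0.35·6.2 = 3.742.
E[X²] = 0.21·34.72 + 0.44·1.71 + 0.35·44.64 = 23.6676.
Var(X) = E[X²] − (E[X])² = 23.6676 − 14.0026 = 9.66504.
SD(X) = √9.66504 = 3.10886.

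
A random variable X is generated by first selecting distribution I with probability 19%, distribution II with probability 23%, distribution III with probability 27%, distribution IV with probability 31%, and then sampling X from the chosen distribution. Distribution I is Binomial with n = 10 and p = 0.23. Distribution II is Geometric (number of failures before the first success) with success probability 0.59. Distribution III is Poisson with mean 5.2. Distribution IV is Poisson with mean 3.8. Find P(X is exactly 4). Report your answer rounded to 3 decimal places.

Conditional on each component, P(X = 4): I: 0.122483; II: 0.016672; III: 0.168063; IV: 0.194359.
By total probability, P(X = 4) = 0.19·0.122483 + 0.23·0.016672 + 0.27·0.168063 + 0.31·0.194359 = 0.132734.

0.133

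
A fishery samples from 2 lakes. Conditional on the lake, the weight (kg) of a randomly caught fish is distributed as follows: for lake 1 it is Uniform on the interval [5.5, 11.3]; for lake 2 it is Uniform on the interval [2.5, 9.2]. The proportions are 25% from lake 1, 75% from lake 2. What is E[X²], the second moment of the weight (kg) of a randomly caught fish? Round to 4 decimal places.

For each component E[X²] = Var + (mean)², giving 1: 73.3633; 2: 37.9633.
Overall E[X²] = 0.25·73.3633 + 0.75·37.9633 = 46.8133.

46.8133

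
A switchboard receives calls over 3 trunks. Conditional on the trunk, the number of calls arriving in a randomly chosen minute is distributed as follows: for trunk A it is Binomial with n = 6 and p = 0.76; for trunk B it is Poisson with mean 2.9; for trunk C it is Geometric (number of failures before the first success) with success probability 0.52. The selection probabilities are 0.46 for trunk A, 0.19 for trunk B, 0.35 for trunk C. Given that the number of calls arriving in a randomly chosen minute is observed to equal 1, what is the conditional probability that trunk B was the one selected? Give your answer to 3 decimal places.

0.254

Likelihoods P(X=1 | ·): A: 0.00363096; B: 0.159567; C: 0.2496.
Posterior ∝ prior × likelihood. Numerator for B: 0.19·0.159567 = 0.0303178.
Normalizing constant: 0.46·0.00363096 + 0.19·0.159567 + 0.35·0.2496 = 0.119348.
P(B | observation) = 0.0303178 / 0.119348 = 0.254028.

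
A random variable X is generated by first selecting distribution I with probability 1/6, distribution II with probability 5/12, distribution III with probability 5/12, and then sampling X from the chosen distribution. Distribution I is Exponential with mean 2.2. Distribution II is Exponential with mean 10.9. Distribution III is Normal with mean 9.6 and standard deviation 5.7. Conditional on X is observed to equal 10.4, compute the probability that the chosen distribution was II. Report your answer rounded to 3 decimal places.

Likelihoods f(10.4 | ·): I: 0.00402299; II: 0.0353346; III: 0.0693039.
Posterior ∝ prior × likelihood. Numerator for II: 0.416667·0.0353346 = 0.0147228.
Normalizing constant: 0.166667·0.00402299 + 0.416667·0.0353346 + 0.416667·0.0693039 = 0.0442699.
P(II | observation) = 0.0147228 / 0.0442699 = 0.332568.

0.333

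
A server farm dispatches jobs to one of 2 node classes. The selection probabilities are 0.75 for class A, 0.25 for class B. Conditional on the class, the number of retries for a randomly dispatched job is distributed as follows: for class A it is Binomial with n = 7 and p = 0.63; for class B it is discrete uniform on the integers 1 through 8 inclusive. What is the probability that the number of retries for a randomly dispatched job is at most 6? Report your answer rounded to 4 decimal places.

Conditional on each class, P(X ≤ 6): A: 0.96061; B: 0.75.
By total probability, P(X ≤ 6) = 0.75·0.96061 + 0.25·0.75 = 0.907958.

0.9080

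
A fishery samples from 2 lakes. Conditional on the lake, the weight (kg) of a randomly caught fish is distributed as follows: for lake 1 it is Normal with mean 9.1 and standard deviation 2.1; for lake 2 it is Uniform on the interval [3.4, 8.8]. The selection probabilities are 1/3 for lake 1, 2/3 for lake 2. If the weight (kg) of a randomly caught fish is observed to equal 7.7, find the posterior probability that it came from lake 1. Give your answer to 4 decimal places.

0.2911

Likelihoods f(7.7 | ·): 1: 0.152118; 2: 0.185185.
Posterior ∝ prior × likelihood. Numerator for 1: 0.333333·0.152118 = 0.050706.
Normalizing constant: 0.333333·0.152118 + 0.666667·0.185185 = 0.174163.
P(1 | observation) = 0.050706 / 0.174163 = 0.291142.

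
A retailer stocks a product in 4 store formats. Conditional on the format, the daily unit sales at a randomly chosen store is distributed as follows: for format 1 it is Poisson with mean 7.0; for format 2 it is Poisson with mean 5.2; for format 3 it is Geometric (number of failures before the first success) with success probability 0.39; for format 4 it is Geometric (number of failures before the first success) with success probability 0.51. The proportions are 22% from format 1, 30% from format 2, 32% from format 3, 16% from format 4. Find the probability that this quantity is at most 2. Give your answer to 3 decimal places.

0.428

Conditional on each format, P(X ≤ 2): 1: 0.0296362; 2: 0.108787; 3: 0.773019; 4: 0.882351.
By total probability, P(X ≤ 2) = 0.22·0.0296362 + 0.3·0.108787 + 0.32·0.773019 + 0.16·0.882351 = 0.427698.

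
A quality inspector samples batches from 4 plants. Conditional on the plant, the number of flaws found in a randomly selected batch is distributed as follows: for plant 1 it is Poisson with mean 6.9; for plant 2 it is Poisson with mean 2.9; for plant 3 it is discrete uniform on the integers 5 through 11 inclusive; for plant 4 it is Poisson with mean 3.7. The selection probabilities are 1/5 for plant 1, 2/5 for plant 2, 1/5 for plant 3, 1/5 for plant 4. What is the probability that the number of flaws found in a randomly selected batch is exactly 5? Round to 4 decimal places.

Conditional on each plant, P(X = 5): 1: 0.131351; 2: 0.0940491; 3: 0.142857; 4: 0.142869.
By total probability, P(X = 5) = 0.2·0.131351 + 0.4·0.0940491 + 0.2·0.142857 + 0.2·0.142869 = 0.121035.

0.1210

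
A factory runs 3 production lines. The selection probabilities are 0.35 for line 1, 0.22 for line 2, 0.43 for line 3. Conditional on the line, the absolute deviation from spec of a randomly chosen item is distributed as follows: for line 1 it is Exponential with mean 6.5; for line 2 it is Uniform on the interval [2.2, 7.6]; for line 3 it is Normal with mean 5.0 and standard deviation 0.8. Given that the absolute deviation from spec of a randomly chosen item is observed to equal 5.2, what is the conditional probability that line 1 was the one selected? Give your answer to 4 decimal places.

Likelihoods f(5.2 | ·): 1: 0.0691275; 2: 0.185185; 3: 0.483335.
Posterior ∝ prior × likelihood. Numerator for 1: 0.35·0.0691275 = 0.0241946.
Normalizing constant: 0.35·0.0691275 + 0.22·0.185185 + 0.43·0.483335 = 0.272769.
P(1 | observation) = 0.0241946 / 0.272769 = 0.0886999.

0.0887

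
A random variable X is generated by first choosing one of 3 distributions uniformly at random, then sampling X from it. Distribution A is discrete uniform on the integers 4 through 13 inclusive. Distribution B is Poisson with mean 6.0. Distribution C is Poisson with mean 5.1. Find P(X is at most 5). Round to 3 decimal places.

0.415

Conditional on each component, P(X ≤ 5): A: 0.2; B: 0.44568; C: 0.59842.
By total probability, P(X ≤ 5) = 0.333333·0.2 + 0.333333·0.44568 + 0.333333·0.59842 = 0.4147.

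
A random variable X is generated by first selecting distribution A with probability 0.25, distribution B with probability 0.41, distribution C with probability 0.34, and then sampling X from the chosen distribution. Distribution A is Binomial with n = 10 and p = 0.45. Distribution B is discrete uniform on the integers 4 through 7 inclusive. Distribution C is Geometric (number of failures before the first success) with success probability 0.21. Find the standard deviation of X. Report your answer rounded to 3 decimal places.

2.791

Per component, A: μ=4.5, E[X²]=22.725; B: μ=5.5, E[X²]=31.5; C: μ=3.7619, E[X²]=32.0658.
E[X] = 0.25·4.5 + 0.41·5.5 + 0.34·3.7619 = 4.65905.
E[X²] = 0.25·22.725 + 0.41·31.5 + 0.34·32.0658 = 29.4986.
Var(X) = E[X²] − (E[X])² = 29.4986 − 21.7067 = 7.79188.
SD(X) = √7.79188 = 2.79139.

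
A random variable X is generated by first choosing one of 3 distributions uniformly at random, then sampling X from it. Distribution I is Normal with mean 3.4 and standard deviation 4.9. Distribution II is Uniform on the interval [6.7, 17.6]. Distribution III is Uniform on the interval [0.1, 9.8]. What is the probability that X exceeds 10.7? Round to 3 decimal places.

0.234

Conditional on each component, P(X > 10.7): I: 0.068139; II: 0.633028; III: 0.
By total probability, P(X > 10.7) = 0.333333·0.068139 + 0.333333·0.633028 + 0.333333·0 = 0.233722.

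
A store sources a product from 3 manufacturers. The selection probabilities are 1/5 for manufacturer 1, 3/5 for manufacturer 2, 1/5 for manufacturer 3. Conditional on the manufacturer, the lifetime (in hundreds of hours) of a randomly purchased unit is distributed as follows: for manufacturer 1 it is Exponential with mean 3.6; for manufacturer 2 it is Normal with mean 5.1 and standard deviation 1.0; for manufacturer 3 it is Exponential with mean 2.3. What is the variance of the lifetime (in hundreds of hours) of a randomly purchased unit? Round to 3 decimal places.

5.528

Per component, 1: μ=3.6, E[X²]=25.92; 2: μ=5.1, E[X²]=27.01; 3: μ=2.3, E[X²]=10.58.
E[X] = 0.2·3.6 + 0.6·5.1 + 0.2·2.3 = 4.24.
E[X²] = 0.2·25.92 + 0.6·27.01 + 0.2·10.58 = 23.506.
Var(X) = E[X²] − (E[X])² = 23.506 − 17.9776 = 5.5284.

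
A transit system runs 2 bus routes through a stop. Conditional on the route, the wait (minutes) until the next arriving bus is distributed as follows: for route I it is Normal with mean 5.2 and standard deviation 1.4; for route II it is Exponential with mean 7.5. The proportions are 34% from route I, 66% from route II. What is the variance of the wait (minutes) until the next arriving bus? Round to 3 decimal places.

38.978

Per component, I: μ=5.2, E[X²]=29; II: μ=7.5, E[X²]=112.5.
E[X] = 0.34·5.2 + 0.66·7.5 = 6.718.
E[X²] = 0.34·29 + 0.66·112.5 = 84.11.
Var(X) = E[X²] − (E[X])² = 84.11 − 45.1315 = 38.9785.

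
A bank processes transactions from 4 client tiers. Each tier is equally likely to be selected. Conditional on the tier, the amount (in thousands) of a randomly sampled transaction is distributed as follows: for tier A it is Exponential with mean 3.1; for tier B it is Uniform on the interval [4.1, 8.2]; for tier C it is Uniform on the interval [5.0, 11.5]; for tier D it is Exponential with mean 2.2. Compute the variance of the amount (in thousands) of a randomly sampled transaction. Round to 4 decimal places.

10.6710

Per component, A: μ=3.1, E[X²]=19.22; B: μ=6.15, E[X²]=39.2233; C: μ=8.25, E[X²]=71.5833; D: μ=2.2, E[X²]=9.68.
E[X] = 0.25·3.1 + 0.25·6.15 + 0.25·8.25 + 0.25·2.2 = 4.925.
E[X²] = 0.25·19.22 + 0.25·39.2233 + 0.25·71.5833 + 0.25·9.68 = 34.9267.
Var(X) = E[X²] − (E[X])² = 34.9267 − 24.2556 = 10.671.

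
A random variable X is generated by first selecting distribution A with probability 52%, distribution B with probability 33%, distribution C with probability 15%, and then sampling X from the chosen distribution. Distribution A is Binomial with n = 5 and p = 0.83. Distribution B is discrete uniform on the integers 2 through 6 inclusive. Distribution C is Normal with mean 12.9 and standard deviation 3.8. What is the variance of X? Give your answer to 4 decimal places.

Per component, A: μ=4.15, E[X²]=17.928; B: μ=4, E[X²]=18; C: μ=12.9, E[X²]=180.85.
E[X] = 0.52·4.15 + 0.33·4 + 0.15·12.9 = 5.413.
E[X²] = 0.52·17.928 + 0.33·18 + 0.15·180.85 = 42.3901.
Var(X) = E[X²] − (E[X])² = 42.3901 − 29.3006 = 13.0895.

13.0895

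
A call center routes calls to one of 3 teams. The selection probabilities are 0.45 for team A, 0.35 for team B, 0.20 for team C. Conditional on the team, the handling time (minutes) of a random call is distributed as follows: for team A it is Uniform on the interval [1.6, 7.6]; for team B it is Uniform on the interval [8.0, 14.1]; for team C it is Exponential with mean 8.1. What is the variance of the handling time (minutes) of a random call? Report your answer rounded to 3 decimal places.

23.821

Per component, A: μ=4.6, E[X²]=24.16; B: μ=11.05, E[X²]=125.203; C: μ=8.1, E[X²]=131.22.
E[X] = 0.45·4.6 + 0.35·11.05 + 0.2·8.1 = 7.5575.
E[X²] = 0.45·24.16 + 0.35·125.203 + 0.2·131.22 = 80.9372.
Var(X) = E[X²] − (E[X])² = 80.9372 − 57.1158 = 23.8214.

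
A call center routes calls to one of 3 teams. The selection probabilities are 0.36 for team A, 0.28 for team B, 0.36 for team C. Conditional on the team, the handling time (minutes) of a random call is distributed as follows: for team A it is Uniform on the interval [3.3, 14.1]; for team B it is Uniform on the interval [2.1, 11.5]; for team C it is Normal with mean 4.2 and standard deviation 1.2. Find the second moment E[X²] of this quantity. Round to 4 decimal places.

For each component E[X²] = Var + (mean)², giving A: 85.41; B: 53.6033; C: 19.08.
Overall E[X²] = 0.36·85.41 + 0.28·53.6033 + 0.36·19.08 = 52.6253.

52.6253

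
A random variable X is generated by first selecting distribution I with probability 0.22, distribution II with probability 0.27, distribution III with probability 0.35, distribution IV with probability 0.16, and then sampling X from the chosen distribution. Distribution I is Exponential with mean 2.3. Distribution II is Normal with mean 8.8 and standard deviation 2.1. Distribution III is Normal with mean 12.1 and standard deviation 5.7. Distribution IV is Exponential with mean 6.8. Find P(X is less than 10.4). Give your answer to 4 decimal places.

0.6867

Conditional on each component, P(X < 10.4): I: 0.98913; II: 0.776942; III: 0.382758; IV: 0.783337.
By total probability, P(X < 10.4) = 0.22·0.98913 + 0.27·0.776942 + 0.35·0.382758 + 0.16·0.783337 = 0.686682.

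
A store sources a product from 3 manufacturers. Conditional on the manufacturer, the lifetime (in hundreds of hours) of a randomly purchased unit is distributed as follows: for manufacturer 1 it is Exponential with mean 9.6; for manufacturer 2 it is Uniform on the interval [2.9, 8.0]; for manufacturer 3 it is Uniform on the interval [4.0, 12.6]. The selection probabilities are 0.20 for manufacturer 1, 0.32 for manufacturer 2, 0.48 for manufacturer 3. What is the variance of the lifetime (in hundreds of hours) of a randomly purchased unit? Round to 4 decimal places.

Per component, 1: μ=9.6, E[X²]=184.32; 2: μ=5.45, E[X²]=31.87; 3: μ=8.3, E[X²]=75.0533.
E[X] = 0.2·9.6 + 0.32·5.45 + 0.48·8.3 = 7.648.
E[X²] = 0.2·184.32 + 0.32·31.87 + 0.48·75.0533 = 83.088.
Var(X) = E[X²] − (E[X])² = 83.088 − 58.4919 = 24.5961.

24.5961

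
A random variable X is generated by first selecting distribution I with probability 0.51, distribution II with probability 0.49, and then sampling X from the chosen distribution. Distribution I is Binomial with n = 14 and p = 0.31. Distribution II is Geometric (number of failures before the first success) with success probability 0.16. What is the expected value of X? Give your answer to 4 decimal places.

4.7859

Component means — I: 4.34; II: 5.25.
E[X] = 0.51·4.34 + 0.49·5.25 = 4.7859.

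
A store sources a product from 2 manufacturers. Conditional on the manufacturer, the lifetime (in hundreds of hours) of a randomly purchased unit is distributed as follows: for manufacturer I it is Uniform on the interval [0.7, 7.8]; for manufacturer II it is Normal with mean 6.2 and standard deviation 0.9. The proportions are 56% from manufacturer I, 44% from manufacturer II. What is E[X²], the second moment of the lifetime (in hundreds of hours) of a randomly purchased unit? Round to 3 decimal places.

29.737

For each component E[X²] = Var + (mean)², giving I: 22.2633; II: 39.25.
Overall E[X²] = 0.56·22.2633 + 0.44·39.25 = 29.7375.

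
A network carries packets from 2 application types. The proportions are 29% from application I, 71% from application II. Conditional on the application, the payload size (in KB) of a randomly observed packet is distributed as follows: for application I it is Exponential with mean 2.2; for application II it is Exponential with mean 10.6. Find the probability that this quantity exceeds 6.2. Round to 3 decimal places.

Conditional on each application, P(X > 6.2): I: 0.0597144; II: 0.557158.
By total probability, P(X > 6.2) = 0.29·0.0597144 + 0.71·0.557158 = 0.4129.

0.413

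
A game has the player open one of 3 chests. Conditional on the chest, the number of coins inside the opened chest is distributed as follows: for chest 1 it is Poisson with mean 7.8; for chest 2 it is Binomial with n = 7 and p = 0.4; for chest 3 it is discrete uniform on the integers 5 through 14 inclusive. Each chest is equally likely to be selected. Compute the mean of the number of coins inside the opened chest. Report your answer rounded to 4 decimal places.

6.7000

Component means — 1: 7.8; 2: 2.8; 3: 9.5.
E[X] = 0.333333·7.8 + 0.333333·2.8 + 0.333333·9.5 = 6.7.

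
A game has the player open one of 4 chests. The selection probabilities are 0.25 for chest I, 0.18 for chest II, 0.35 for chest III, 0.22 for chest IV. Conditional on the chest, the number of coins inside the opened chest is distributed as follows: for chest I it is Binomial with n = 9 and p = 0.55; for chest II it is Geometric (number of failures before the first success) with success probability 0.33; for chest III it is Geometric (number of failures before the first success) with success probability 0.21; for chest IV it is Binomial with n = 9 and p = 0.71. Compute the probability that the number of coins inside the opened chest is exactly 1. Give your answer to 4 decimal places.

Conditional on each chest, P(X = 1): I: 0.00832349; II: 0.2211; III: 0.1659; IV: 0.000319657.
By total probability, P(X = 1) = 0.25·0.00832349 + 0.18·0.2211 + 0.35·0.1659 + 0.22·0.000319657 = 0.100014.

0.1000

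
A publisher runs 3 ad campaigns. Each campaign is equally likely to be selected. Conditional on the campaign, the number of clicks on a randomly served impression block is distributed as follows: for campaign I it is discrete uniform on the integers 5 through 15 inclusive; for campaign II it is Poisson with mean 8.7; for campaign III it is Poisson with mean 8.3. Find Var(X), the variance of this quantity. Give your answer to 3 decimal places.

Per component, I: μ=10, E[X²]=110; II: μ=8.7, E[X²]=84.39; III: μ=8.3, E[X²]=77.19.
E[X] = 0.333333·10 + 0.333333·8.7 + 0.333333·8.3 = 9.
E[X²] = 0.333333·110 + 0.333333·84.39 + 0.333333·77.19 = 90.5267.
Var(X) = E[X²] − (E[X])² = 90.5267 − 81 = 9.52667.

9.527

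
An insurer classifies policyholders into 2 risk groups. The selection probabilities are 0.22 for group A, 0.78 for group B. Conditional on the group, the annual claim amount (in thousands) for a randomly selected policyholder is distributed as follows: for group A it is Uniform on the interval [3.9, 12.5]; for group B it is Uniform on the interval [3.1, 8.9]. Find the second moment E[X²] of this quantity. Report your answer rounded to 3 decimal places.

For each component E[X²] = Var + (mean)², giving A: 73.4033; B: 38.8033.
Overall E[X²] = 0.22·73.4033 + 0.78·38.8033 = 46.4153.

46.415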